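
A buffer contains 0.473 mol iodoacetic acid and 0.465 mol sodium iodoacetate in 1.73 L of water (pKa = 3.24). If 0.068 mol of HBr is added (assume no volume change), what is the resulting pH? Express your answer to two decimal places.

pH = 3.11

Added H+ converts ICH2COO- to ICH2COOH: ICH2COOH → 0.541 mol, ICH2COO- → 0.397 mol.
pH = pKa + log([A⁻]/[HA]) = 3.24 + log(0.397/0.541) = 3.24 -0.134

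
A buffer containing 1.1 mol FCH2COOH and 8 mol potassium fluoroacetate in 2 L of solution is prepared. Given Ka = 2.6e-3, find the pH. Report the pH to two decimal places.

pKa = −log(2.6 × 10^-3) = 2.585
Henderson–Hasselbalch: pH = pKa + log([FCH2COO-]/[FCH2COOH]) = 2.585 + log(8/1.1)
pH = 2.585 + (+0.862) = 3.45

pH = 3.45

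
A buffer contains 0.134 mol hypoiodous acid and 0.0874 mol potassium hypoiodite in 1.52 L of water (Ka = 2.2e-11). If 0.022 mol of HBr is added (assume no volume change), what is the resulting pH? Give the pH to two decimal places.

Added H+ converts OI- to HOI: HOI → 0.156 mol, OI- → 0.0654 mol.
pKa = −log(2.2 × 10^-11) = 10.658
Henderson–Hasselbalch with mole ratio 0.0654/0.156: pH = 10.658 + (-0.378)

pH = 10.28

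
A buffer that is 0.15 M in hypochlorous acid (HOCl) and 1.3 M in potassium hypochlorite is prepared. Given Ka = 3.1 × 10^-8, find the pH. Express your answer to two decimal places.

pKa = −log(3.1 × 10^-8) = 7.509
Henderson–Hasselbalch: pH = pKa + log([OCl-]/[HOCl]) = 7.509 + log(1.3/0.15)
pH = 7.509 + (+0.938) = 8.45

pH = 8.45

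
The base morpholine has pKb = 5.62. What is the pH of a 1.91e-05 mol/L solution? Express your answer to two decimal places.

pH = 8.75

C4H8ONH + H2O ⇌ C4H8ONH2+ + OH-
Kb = 10^(−5.62) = 2.40 × 10^-6
From the ICE table, Kb = x²/(1.91e-05 − x) = 2.40 × 10^-6.
x is not negligible relative to C₀; solve x² + 2.4e-06·x − 4.58e-11 = 0.
x = (−Kb + √(Kb² + 4·Kb·C₀))/2 = 5.68 × 10^-6 M
pOH = −log(5.68 × 10^-6) = 5.25; pH = 14.00 − 5.25 = 8.75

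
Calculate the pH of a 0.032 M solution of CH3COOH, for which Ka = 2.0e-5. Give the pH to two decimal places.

CH3COOH ⇌ CH3COO- + H+
Ka = x²/(0.032 − x) = 2.0 × 10^-5
Assume x ≪ 0.032: x ≈ √(2.0 × 10^-5 × 0.032) = 8.00 × 10^-4 M
Check: 2.5% ionized — well under 5%, approximation valid.
pH = −log(8.00 × 10^-4) = 3.10

pH = 3.10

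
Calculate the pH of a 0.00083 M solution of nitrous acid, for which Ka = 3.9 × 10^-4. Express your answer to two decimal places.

pH = 3.39

HNO2 ⇌ NO2- + H+
From the ICE table, Ka = [H+]²/(0.00083 − [H+]) = 3.9 × 10^-4.
[H+] is not negligible relative to C₀; solve [H+]² + 0.00039·[H+] − 3.24e-07 = 0.
[H+] = [−0.00039 + √(0.00039² + 1.29e-06)]/2 = 4.06 × 10^-4 M
pH = −log[H+] = −log(4.06 × 10^-4) = 3.39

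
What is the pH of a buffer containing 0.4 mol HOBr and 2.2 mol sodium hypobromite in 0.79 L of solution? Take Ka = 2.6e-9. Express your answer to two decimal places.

pKa = −log(2.6 × 10^-9) = 8.585
Henderson–Hasselbalch: pH = pKa + log([OBr-]/[HOBr]) = 8.585 + log(2.2/0.4)
pH = 8.585 + (+0.740) = 9.33

pH = 9.33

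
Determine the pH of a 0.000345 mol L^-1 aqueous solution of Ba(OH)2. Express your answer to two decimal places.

Ba(OH)2 is a strong base (each formula unit releases 2 OH-); [OH-] = 0.00069 M.
pOH = -log(0.00069) = 3.16
pH = 14.00 - 3.16 = 10.84

pH = 10.84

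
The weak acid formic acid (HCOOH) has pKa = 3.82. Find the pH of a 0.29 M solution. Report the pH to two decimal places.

HCOOH ⇌ HCOO- + H+
Ka = 10^(−3.82) = 1.51 × 10^-4
From the ICE table, Ka = [H+]²/(0.29 − [H+]) = 1.51 × 10^-4.
Assume [H+] ≪ 0.29: [H+] ≈ √(1.51 × 10^-4 × 0.29) = 6.62 × 10^-3 M
pH = −log[H+] = −log(6.62 × 10^-3) = 2.18

pH = 2.18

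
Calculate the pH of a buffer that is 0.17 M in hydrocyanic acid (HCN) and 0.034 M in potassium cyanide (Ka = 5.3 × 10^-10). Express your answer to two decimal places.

pKa = −log(5.3 × 10^-10) = 9.276
Using pH = pKa + log([base]/[acid]) with [base]/[acid] = 0.034/0.17:
pH = 9.276 + (-0.699) = 8.58

pH = 8.58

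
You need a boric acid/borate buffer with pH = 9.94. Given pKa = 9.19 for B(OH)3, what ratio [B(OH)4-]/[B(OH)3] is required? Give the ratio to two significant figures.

pH = pKa + log(r) ⇒ log(r) = 9.94 − 9.19 = +0.75
r = [B(OH)4-]/[B(OH)3] = 10^(+0.75) = 5.62

ratio = 5.6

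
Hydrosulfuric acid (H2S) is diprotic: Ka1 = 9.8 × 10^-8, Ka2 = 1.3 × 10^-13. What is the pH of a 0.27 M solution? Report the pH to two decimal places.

Since Ka1 ≫ Ka2, the first ionization dominates [H+].
Ka1 = x²/(0.27 − x) = 9.8 × 10^-8
x ≈ √(9.8 × 10^-8 × 0.27) = 1.63 × 10^-4 M
pH = −log(1.63 × 10^-4) = 3.79

pH = 3.79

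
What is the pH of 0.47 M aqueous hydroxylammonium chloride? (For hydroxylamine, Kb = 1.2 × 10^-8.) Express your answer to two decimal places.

pH = 3.20

NH3OH+ is the conjugate acid of the weak base NH2OH.
Ka = Kw/Kb = 1.0×10^-14 / 1.2 × 10^-8 = 8.33 × 10^-7
From the ICE table, Ka = x²/(0.47 − x) = 8.33 × 10^-7.
Neglecting x in the denominator: x = √(8.33 × 10^-7 × 0.47) = 6.26 × 10^-4 M
pH = −log[H+] = −log(6.26 × 10^-4) = 3.20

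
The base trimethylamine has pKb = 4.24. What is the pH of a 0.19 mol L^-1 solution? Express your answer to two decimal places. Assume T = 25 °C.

(CH3)3N + H2O ⇌ (CH3)3NH+ + OH-
Kb = 10^(−4.24) = 5.75 × 10^-5
Kb = [OH-]²/(0.19 − [OH-]) = 5.75 × 10^-5
Since Kb ≪ C₀, [OH-] ≈ √(Kb·C₀) = 3.31 × 10^-3 M.
([OH-]/C₀ = 1.7% < 5%, so the approximation holds.)
pOH = −log(3.31 × 10^-3) = 2.48; pH = 14.00 − 2.48 = 11.52

pH = 11.52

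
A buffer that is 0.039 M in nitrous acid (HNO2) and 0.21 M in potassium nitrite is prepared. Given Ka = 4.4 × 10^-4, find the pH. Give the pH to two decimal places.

pKa = −log(4.4 × 10^-4) = 3.357
pH = pKa + log([A⁻]/[HA]) = 3.357 + log(0.21/0.039)
pH = 3.357 + (+0.731) = 4.09

pH = 4.09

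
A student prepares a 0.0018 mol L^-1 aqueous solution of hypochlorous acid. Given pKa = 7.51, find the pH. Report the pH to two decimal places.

pH = 5.13

HOCl ⇌ OCl- + H+
Ka = 10^(−7.51) = 3.09 × 10^-8
Let x = [H+] at equilibrium. Ka = x²/(0.0018 − x).
Since Ka ≪ C₀, x ≈ √(Ka·C₀) = 7.46 × 10^-6 M.
(x/C₀ = 0.41% < 5%, so the approximation holds.)
pH = −log[H+] = −log(7.46 × 10^-6) = 5.13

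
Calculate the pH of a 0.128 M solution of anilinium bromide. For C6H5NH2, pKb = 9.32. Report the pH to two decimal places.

C6H5NH3+ is the conjugate acid of the weak base C6H5NH2.
Kb = 10^(−9.32) = 4.79 × 10^-10
Ka = Kw/Kb = 1.0×10^-14 / 4.79 × 10^-10 = 2.09 × 10^-5
Let x = [H+] at equilibrium. Ka = x²/(0.128 − x).
Neglecting x in the denominator: x = √(2.09 × 10^-5 × 0.128) = 1.64 × 10^-3 M
(x/C₀ = 1.3% < 5%, so the approximation holds.)
pH = −log(1.64 × 10^-3) = 2.79

pH = 2.79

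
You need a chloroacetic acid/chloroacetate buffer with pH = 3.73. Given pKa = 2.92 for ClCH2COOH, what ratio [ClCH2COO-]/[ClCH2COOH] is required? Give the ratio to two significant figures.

ratio = 6.5

pH = pKa + log(r) ⇒ log(r) = 3.73 − 2.92 = +0.81
r = [ClCH2COO-]/[ClCH2COOH] = 10^(+0.81) = 6.46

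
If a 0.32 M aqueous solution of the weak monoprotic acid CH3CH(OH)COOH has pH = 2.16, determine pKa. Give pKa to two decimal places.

pKa = 3.82

[H+] = 10^(-2.16) = 6.92 × 10^-3 M
At equilibrium [HA] = 0.32 − 6.92 × 10^-3 = 3.13 × 10^-1 M
Ka = [H+][A-]/[HA] = (6.92 × 10^-3)² / 3.13 × 10^-1 = 1.53 × 10^-4
pKa = -log(1.53 × 10^-4) = 3.82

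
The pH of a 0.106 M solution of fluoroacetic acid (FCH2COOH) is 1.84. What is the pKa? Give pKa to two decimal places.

[H+] = 10^(-1.84) = 1.45 × 10^-2 M
At equilibrium [HA] = 0.106 − 1.45 × 10^-2 = 9.15 × 10^-2 M
Ka = [H+][A-]/[HA] = (1.45 × 10^-2)² / 9.15 × 10^-2 = 2.30 × 10^-3
pKa = -log(2.30 × 10^-3) = 2.64

pKa = 2.64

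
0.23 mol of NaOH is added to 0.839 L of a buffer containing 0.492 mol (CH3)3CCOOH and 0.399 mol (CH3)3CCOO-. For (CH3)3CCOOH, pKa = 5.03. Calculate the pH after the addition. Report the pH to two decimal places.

pH = 5.41

OH- converts (CH3)3CCOOH to (CH3)3CCOO-: (CH3)3CCOOH → 0.262 mol, (CH3)3CCOO- → 0.629 mol.
pH = pKa + log(n_(CH3)3CCOO-/n_(CH3)3CCOOH) = 5.03 + log(0.629/0.262) = 5.03 + (+0.380)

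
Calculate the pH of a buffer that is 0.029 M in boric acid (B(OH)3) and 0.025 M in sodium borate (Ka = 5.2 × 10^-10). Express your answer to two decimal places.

pH = 9.22

pKa = −log(5.2 × 10^-10) = 9.284
pH = pKa + log([A⁻]/[HA]) = 9.284 + log(0.025/0.029)
pH = 9.284 + (-0.064) = 9.22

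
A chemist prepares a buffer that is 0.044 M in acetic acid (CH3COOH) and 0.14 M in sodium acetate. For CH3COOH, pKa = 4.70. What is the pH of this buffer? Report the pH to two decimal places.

Henderson–Hasselbalch: pH = pKa + log([CH3COO-]/[CH3COOH]) = 4.70 + log(0.14/0.044)
pH = 4.70 + (+0.503) = 5.20

pH = 5.20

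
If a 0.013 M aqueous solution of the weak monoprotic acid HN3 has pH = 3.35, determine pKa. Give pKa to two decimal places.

[H+] = 10^(-3.35) = 4.47 × 10^-4 M
At equilibrium [HA] = 0.013 − 4.47 × 10^-4 = 1.26 × 10^-2 M
Ka = [H+][A-]/[HA] = (4.47 × 10^-4)² / 1.26 × 10^-2 = 1.59 × 10^-5
pKa = -log(1.59 × 10^-5) = 4.80

pKa = 4.80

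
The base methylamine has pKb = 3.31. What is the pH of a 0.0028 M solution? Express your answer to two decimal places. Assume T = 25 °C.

CH3NH2 + H2O ⇌ CH3NH3+ + OH-
Kb = 10^(−3.31) = 4.90 × 10^-4
Let x = [OH-] at equilibrium. Kb = x²/(0.0028 − x).
x is not negligible relative to C₀; solve x² + 0.00049·x − 1.37e-06 = 0.
x = [−0.00049 + √(0.00049² + 5.49e-06)]/2 = 9.52 × 10^-4 M
pOH = −log(9.52 × 10^-4) = 3.02; pH = 14.00 − 3.02 = 10.98

pH = 10.98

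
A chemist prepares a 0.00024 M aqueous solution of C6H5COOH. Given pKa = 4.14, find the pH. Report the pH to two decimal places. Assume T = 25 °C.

pH = 4.00

C6H5COOH ⇌ C6H5COO- + H+
Ka = 10^(−4.14) = 7.24 × 10^-5
From the ICE table, Ka = [H+]²/(0.00024 − [H+]) = 7.24 × 10^-5.
[H+] is not negligible relative to C₀; solve [H+]² + 7.24e-05·[H+] − 1.74e-08 = 0.
[H+] = [−7.24e-05 + √(7.24e-05² + 6.95e-08)]/2 = 1.00 × 10^-4 M
pH = −log(1.00 × 10^-4) = 4.00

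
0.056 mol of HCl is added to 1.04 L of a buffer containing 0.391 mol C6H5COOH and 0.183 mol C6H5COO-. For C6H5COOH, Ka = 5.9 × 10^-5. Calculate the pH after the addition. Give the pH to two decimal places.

Added H+ converts C6H5COO- to C6H5COOH: C6H5COOH → 0.447 mol, C6H5COO- → 0.127 mol.
pKa = −log(5.9 × 10^-5) = 4.229
pH = pKa + log(n_C6H5COO-/n_C6H5COOH) = 4.229 + log(0.127/0.447) = 4.229 + (-0.547)

pH = 3.68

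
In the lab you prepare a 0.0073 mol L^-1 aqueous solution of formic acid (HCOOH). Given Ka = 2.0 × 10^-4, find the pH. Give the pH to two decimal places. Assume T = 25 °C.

pH = 2.95

HCOOH ⇌ HCOO- + H+
From the ICE table, Ka = [H+]²/(0.0073 − [H+]) = 2.0 × 10^-4.
The 5% rule fails; solving [H+]² + Ka·[H+] − Ka·C₀ = 0 exactly:
[H+] = [−0.0002 + √(0.0002² + 5.84e-06)]/2 = 1.11 × 10^-3 M
pH = −log[H+] = −log(1.11 × 10^-3) = 2.95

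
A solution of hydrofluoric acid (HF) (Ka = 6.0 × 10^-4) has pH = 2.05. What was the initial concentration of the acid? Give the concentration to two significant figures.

[H+] = 10^(-2.05) = 8.91 × 10^-3 M = x
Ka = x²/(C₀ − x) ⇒ C₀ = x + x²/Ka
C₀ = 8.91 × 10^-3 + (8.91 × 10^-3)²/(6.0 × 10^-4) = 1.41 × 10^-1 M

C₀ = 1.4 × 10^-1 M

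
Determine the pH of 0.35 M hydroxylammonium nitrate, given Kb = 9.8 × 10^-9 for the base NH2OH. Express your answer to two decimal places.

pH = 3.22

NH3OH+ is the conjugate acid of the weak base NH2OH.
Ka = Kw/Kb = 1.0×10^-14 / 9.8 × 10^-9 = 1.02 × 10^-6
Let x = [H+] at equilibrium. Ka = x²/(0.35 − x).
Neglecting x in the denominator: x = √(1.02 × 10^-6 × 0.35) = 5.97 × 10^-4 M
(x/C₀ = 0.17% < 5%, so the approximation holds.)
pH = −log(5.97 × 10^-4) = 3.22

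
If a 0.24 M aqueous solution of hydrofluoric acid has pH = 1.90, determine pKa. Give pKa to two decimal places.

[H+] = 10^(-1.90) = 1.26 × 10^-2 M
At equilibrium [HA] = 0.24 − 1.26 × 10^-2 = 2.27 × 10^-1 M
Ka = [H+][A-]/[HA] = (1.26 × 10^-2)² / 2.27 × 10^-1 = 6.99 × 10^-4
pKa = -log(6.99 × 10^-4) = 3.16

pKa = 3.16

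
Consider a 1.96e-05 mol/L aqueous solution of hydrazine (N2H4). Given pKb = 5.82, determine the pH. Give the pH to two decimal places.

pH = 8.68

N2H4 + H2O ⇌ N2H5+ + OH-
Kb = 10^(−5.82) = 1.51 × 10^-6
Kb = [OH-]²/(1.96e-05 − [OH-]) = 1.51 × 10^-6
[OH-] is not negligible relative to C₀; solve [OH-]² + 1.51e-06·[OH-] − 2.96e-11 = 0.
[OH-] = (−Kb + √(Kb² + 4·Kb·C₀))/2 = 4.74 × 10^-6 M
pOH = −log(4.74 × 10^-6) = 5.32; pH = 14.00 − 5.32 = 8.68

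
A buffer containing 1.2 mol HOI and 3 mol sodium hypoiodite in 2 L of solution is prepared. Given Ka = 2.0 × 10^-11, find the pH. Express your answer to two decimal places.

pH = 11.10

pKa = −log(2.0 × 10^-11) = 10.699
Using pH = pKa + log([base]/[acid]) with [base]/[acid] = 3/1.2:
pH = 10.699 + (+0.398) = 11.10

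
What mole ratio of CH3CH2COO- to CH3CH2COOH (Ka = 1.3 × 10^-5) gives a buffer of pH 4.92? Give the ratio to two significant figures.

ratio = 1.1

pKa = -log(1.3 × 10^-5) = 4.886
pH = pKa + log(r) ⇒ log(r) = 4.92 − 4.886 = +0.034
r = [CH3CH2COO-]/[CH3CH2COOH] = 10^(+0.034) = 1.08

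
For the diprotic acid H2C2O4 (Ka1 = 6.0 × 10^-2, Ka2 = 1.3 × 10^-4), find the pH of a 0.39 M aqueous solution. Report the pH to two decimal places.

pH = 0.90

Since Ka1 ≫ Ka2, the first ionization dominates [H+].
Ka1 = x²/(0.39 − x) = 6.0 × 10^-2
Solving the quadratic: x = (−Ka1 + √(Ka1² + 4·Ka1·C₀))/2 = 1.26 × 10^-1 M
pH = −log(1.26 × 10^-1) = 0.90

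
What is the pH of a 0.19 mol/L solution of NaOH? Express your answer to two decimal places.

pH = 13.28

NaOH is a strong base; [OH-] = 0.19 M.
pOH = -log(0.19) = 0.72
pH = 14.00 - 0.72 = 13.28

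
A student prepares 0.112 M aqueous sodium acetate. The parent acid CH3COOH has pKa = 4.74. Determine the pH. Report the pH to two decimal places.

CH3COO- is the conjugate base of the weak acid CH3COOH.
Ka = 10^(−4.74) = 1.82 × 10^-5
Kb = Kw/Ka = 1.0×10^-14 / 1.82 × 10^-5 = 5.49 × 10^-10
From the ICE table, Kb = x²/(0.112 − x) = 5.49 × 10^-10.
Assume x ≪ 0.112: x ≈ √(5.49 × 10^-10 × 0.112) = 7.84 × 10^-6 M
Check: 0.007% ionized — well under 5%, approximation valid.
pOH = −log(7.84 × 10^-6) = 5.11; pH = 14.00 − 5.11 = 8.89

pH = 8.89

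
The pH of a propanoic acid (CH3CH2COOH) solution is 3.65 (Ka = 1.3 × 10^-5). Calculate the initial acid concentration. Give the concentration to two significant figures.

C₀ = 4.1 × 10^-3 M

[H+] = 10^(-3.65) = 2.24 × 10^-4 M = x
Ka = x²/(C₀ − x) ⇒ C₀ = x + x²/Ka
C₀ = 2.24 × 10^-4 + (2.24 × 10^-4)²/(1.3 × 10^-5) = 4.08 × 10^-3 M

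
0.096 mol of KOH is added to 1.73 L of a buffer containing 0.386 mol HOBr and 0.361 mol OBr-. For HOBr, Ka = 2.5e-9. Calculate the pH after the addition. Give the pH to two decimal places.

pH = 8.80

OH- converts HOBr to OBr-: HOBr → 0.29 mol, OBr- → 0.457 mol.
pKa = −log(2.5 × 10^-9) = 8.602
pH = pKa + log(n_OBr-/n_HOBr) = 8.602 + log(0.457/0.29) = 8.602 + (+0.198)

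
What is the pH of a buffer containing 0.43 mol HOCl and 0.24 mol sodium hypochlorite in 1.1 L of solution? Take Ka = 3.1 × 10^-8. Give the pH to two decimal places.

pH = 7.26

pKa = −log(3.1 × 10^-8) = 7.509
pH = pKa + log([A⁻]/[HA]) = 7.509 + log(0.24/0.43)
pH = 7.509 + (-0.253) = 7.26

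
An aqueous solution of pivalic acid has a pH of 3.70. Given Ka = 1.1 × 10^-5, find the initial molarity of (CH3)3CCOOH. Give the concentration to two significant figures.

C₀ = 3.8 × 10^-3 M

[H+] = 10^(-3.70) = 2.00 × 10^-4 M = x
Ka = x²/(C₀ − x) ⇒ C₀ = x + x²/Ka
C₀ = 2.00 × 10^-4 + (2.00 × 10^-4)²/(1.1 × 10^-5) = 3.84 × 10^-3 M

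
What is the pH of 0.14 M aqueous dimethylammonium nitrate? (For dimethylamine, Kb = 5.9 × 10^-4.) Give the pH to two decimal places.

pH = 5.81

(CH3)2NH2+ is the conjugate acid of the weak base (CH3)2NH.
Ka = Kw/Kb = 1.0×10^-14 / 5.9 × 10^-4 = 1.69 × 10^-11
Let x = [H+] at equilibrium. Ka = x²/(0.14 − x).
Since Ka ≪ C₀, x ≈ √(Ka·C₀) = 1.54 × 10^-6 M.
pH = −log(1.54 × 10^-6) = 5.81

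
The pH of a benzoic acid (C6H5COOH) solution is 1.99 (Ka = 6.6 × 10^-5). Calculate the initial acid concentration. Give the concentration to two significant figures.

[H+] = 10^(-1.99) = 1.02 × 10^-2 M = x
Ka = x²/(C₀ − x) ⇒ C₀ = x + x²/Ka
C₀ = 1.02 × 10^-2 + (1.02 × 10^-2)²/(6.6 × 10^-5) = 1.59 M

C₀ = 1.6 M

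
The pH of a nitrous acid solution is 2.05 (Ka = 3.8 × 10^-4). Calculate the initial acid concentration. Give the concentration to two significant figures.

[H+] = 10^(-2.05) = 8.91 × 10^-3 M = x
Ka = x²/(C₀ − x) ⇒ C₀ = x + x²/Ka
C₀ = 8.91 × 10^-3 + (8.91 × 10^-3)²/(3.8 × 10^-4) = 2.18 × 10^-1 M

C₀ = 2.2 × 10^-1 M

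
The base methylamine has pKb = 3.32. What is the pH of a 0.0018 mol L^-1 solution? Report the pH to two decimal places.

CH3NH2 + H2O ⇌ CH3NH3+ + OH-
Kb = 10^(−3.32) = 4.79 × 10^-4
Kb = [OH-]²/(0.0018 − [OH-]) = 4.79 × 10^-4
The 5% rule fails; solving [OH-]² + Kb·[OH-] − Kb·C₀ = 0 exactly:
[OH-] = [−0.000479 + √(0.000479² + 3.45e-06)]/2 = 7.19 × 10^-4 M
pOH = −log(7.19 × 10^-4) = 3.14; pH = 14.00 − 3.14 = 10.86

pH = 10.86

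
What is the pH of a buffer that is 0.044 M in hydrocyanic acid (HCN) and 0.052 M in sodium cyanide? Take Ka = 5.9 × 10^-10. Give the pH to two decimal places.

pKa = −log(5.9 × 10^-10) = 9.229
pH = pKa + log([A⁻]/[HA]) = 9.229 + log(0.052/0.044)
pH = 9.229 + (+0.073) = 9.30

pH = 9.30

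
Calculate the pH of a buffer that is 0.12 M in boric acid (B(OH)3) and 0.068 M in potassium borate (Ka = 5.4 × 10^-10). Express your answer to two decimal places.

pKa = −log(5.4 × 10^-10) = 9.268
Henderson–Hasselbalch: pH = pKa + log([B(OH)4-]/[B(OH)3]) = 9.268 + log(0.068/0.12)
pH = 9.268 + (-0.247) = 9.02

pH = 9.02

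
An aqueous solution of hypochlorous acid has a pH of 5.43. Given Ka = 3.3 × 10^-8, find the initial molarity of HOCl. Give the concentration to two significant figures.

[H+] = 10^(-5.43) = 3.72 × 10^-6 M = x
Ka = x²/(C₀ − x) ⇒ C₀ = x + x²/Ka
C₀ = 3.72 × 10^-6 + (3.72 × 10^-6)²/(3.3 × 10^-8) = 4.23 × 10^-4 M

C₀ = 4.2 × 10^-4 M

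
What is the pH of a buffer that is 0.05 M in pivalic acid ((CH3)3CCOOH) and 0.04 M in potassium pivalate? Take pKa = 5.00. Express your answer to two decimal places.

pH = pKa + log([A⁻]/[HA]) = 5.00 + log(0.04/0.05)
pH = 5.00 + (-0.097) = 4.90

pH = 4.90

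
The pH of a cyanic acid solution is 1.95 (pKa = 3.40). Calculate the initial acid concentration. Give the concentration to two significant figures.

[H+] = 10^(-1.95) = 1.12 × 10^-2 M = x
Ka = 10^(−3.40) = 3.98 × 10^-4
Ka = x²/(C₀ − x) ⇒ C₀ = x + x²/Ka
C₀ = 1.12 × 10^-2 + (1.12 × 10^-2)²/(3.98 × 10^-4) = 3.26 × 10^-1 M

C₀ = 3.3 × 10^-1 M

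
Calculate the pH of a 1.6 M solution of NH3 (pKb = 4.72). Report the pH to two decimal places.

NH3 + H2O ⇌ NH4+ + OH-
Kb = 10^(−4.72) = 1.91 × 10^-5
From the ICE table, Kb = x²/(1.6 − x) = 1.91 × 10^-5.
Since Kb ≪ C₀, x ≈ √(Kb·C₀) = 5.53 × 10^-3 M.
pOH = 2.26, so pH = 14.00 − pOH = 11.74

pH = 11.74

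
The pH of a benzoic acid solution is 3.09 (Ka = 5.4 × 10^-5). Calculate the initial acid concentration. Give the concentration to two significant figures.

[H+] = 10^(-3.09) = 8.13 × 10^-4 M = x
Ka = x²/(C₀ − x) ⇒ C₀ = x + x²/Ka
C₀ = 8.13 × 10^-4 + (8.13 × 10^-4)²/(5.4 × 10^-5) = 1.31 × 10^-2 M

C₀ = 1.3 × 10^-2 M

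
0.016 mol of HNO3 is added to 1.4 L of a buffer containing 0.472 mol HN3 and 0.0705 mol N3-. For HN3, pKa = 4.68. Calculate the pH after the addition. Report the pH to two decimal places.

pH = 3.73

After neutralization: n(HN3) = 0.488 mol, n(N3-) = 0.0545 mol.
pH = pKa + log(n_N3-/n_HN3) = 4.68 + log(0.0545/0.488) = 4.68 + (-0.952)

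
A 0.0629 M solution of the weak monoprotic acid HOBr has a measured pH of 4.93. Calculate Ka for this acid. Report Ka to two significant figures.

Ka = 2.2 × 10^-9

[H+] = 10^(-4.93) = 1.17 × 10^-5 M
At equilibrium [HA] = 0.0629 − 1.17 × 10^-5 = 6.29 × 10^-2 M
Ka = [H+][A-]/[HA] = (1.17 × 10^-5)² / 6.29 × 10^-2 = 2.2 × 10^-9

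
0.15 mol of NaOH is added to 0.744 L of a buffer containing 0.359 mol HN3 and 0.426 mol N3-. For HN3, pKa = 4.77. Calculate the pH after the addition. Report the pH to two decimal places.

OH- converts HN3 to N3-: HN3 → 0.209 mol, N3- → 0.576 mol.
Henderson–Hasselbalch with mole ratio 0.576/0.209: pH = 4.77 + (+0.440)

pH = 5.21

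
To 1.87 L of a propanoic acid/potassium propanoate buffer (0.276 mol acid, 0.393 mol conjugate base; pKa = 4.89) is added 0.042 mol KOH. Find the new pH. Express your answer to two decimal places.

OH- converts CH3CH2COOH to CH3CH2COO-: CH3CH2COOH → 0.234 mol, CH3CH2COO- → 0.435 mol.
pH = pKa + log(n_CH3CH2COO-/n_CH3CH2COOH) = 4.89 + log(0.435/0.234) = 4.89 + (+0.269)

pH = 5.16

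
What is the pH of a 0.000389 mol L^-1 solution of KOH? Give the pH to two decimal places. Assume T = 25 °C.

pH = 10.59

KOH is a strong base; [OH-] = 0.000389 M.
pOH = -log(0.000389) = 3.41
pH = 14.00 - 3.41 = 10.59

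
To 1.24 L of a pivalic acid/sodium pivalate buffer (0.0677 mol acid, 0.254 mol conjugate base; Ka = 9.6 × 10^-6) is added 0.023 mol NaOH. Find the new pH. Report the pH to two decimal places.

After neutralization: n((CH3)3CCOOH) = 0.0447 mol, n((CH3)3CCOO-) = 0.277 mol.
pKa = −log(9.6 × 10^-6) = 5.018
Henderson–Hasselbalch with mole ratio 0.277/0.0447: pH = 5.018 + (+0.792)

pH = 5.81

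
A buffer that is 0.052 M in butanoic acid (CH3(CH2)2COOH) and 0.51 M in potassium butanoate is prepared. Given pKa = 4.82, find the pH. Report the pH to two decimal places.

Using pH = pKa + log([base]/[acid]) with [base]/[acid] = 0.51/0.052:
pH = 4.82 + (+0.992) = 5.81

pH = 5.81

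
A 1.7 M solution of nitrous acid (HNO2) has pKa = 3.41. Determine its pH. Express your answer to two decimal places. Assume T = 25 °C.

HNO2 ⇌ NO2- + H+
Ka = 10^(−3.41) = 3.89 × 10^-4
Ka = [H+]²/(1.7 − [H+]) = 3.89 × 10^-4
Assume [H+] ≪ 1.7: [H+] ≈ √(3.89 × 10^-4 × 1.7) = 2.57 × 10^-2 M
pH = −log(2.57 × 10^-2) = 1.59

pH = 1.59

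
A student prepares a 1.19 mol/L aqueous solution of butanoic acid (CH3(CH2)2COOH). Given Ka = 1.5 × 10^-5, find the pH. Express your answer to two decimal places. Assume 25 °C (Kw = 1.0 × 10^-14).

CH3(CH2)2COOH ⇌ CH3(CH2)2COO- + H+
From the ICE table, Ka = x²/(1.19 − x) = 1.5 × 10^-5.
Assume x ≪ 1.19: x ≈ √(1.5 × 10^-5 × 1.19) = 4.22 × 10^-3 M
(x/C₀ = 0.36% < 5%, so the approximation holds.)
pH = −log[H+] = −log(4.22 × 10^-3) = 2.37

pH = 2.37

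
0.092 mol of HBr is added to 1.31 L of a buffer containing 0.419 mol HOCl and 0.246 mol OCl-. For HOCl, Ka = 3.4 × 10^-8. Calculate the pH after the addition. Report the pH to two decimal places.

pH = 6.95

Added H+ converts OCl- to HOCl: HOCl → 0.511 mol, OCl- → 0.154 mol.
pKa = −log(3.4 × 10^-8) = 7.469
pH = pKa + log([A⁻]/[HA]) = 7.469 + log(0.154/0.511) = 7.469 -0.521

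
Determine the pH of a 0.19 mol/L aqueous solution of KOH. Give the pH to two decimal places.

KOH is a strong base; [OH-] = 0.19 M.
pOH = -log(0.19) = 0.72
pH = 14.00 - 0.72 = 13.28

pH = 13.28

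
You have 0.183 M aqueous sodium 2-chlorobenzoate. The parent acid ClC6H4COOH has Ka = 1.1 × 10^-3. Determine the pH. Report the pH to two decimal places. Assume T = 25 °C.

ClC6H4COO- is the conjugate base of the weak acid ClC6H4COOH.
Kb = Kw/Ka = 1.0×10^-14 / 1.1 × 10^-3 = 9.09 × 10^-12
Let x = [OH-] at equilibrium. Kb = x²/(0.183 − x).
Neglecting x in the denominator: x = √(9.09 × 10^-12 × 0.183) = 1.29 × 10^-6 M
Check: 0.0007% ionized — well under 5%, approximation valid.
pOH = −log(1.29 × 10^-6) = 5.89; pH = 14.00 − 5.89 = 8.11

pH = 8.11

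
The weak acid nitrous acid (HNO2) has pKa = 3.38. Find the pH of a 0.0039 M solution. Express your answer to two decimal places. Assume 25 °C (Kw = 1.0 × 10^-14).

HNO2 ⇌ NO2- + H+
Ka = 10^(−3.38) = 4.17 × 10^-4
Let x = [H+] at equilibrium. Ka = x²/(0.0039 − x).
x is not negligible relative to C₀; solve x² + 0.000417·x − 1.63e-06 = 0.
x = [−0.000417 + √(0.000417² + 6.51e-06)]/2 = 1.08 × 10^-3 M
pH = −log(1.08 × 10^-3) = 2.97

pH = 2.97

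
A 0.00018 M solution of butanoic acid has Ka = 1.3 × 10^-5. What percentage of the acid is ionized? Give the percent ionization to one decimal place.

CH3(CH2)2COOH ⇌ CH3(CH2)2COO- + H+; let x = [H+] at equilibrium.
Solve x² + 1.3e-05x − 2.34e-09 = 0 → x = 4.23 × 10^-5 M
Fraction ionized = 4.23 × 10^-5 / 0.00018 = 0.2350 → 23.5%

23.5%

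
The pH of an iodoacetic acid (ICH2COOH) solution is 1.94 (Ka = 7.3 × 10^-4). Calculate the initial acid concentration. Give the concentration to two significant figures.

[H+] = 10^(-1.94) = 1.15 × 10^-2 M = x
Ka = x²/(C₀ − x) ⇒ C₀ = x + x²/Ka
C₀ = 1.15 × 10^-2 + (1.15 × 10^-2)²/(7.3 × 10^-4) = 1.93 × 10^-1 M

C₀ = 1.9 × 10^-1 M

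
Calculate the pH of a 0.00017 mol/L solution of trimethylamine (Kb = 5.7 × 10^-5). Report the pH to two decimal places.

pH = 9.87

(CH3)3N + H2O ⇌ (CH3)3NH+ + OH-
Kb = x²/(0.00017 − x) = 5.7 × 10^-5
Here C₀/Kb ≈ 2.98, so the small-x approximation fails. Use the quadratic:
x = (−Kb + √(Kb² + 4·Kb·C₀))/2 = 7.40 × 10^-5 M
pOH = −log(7.40 × 10^-5) = 4.13; pH = 14.00 − 4.13 = 9.87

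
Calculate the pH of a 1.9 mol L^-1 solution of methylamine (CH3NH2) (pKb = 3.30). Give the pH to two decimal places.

CH3NH2 + H2O ⇌ CH3NH3+ + OH-
Kb = 10^(−3.30) = 5.01 × 10^-4
Kb = x²/(1.9 − x) = 5.01 × 10^-4
Assume x ≪ 1.9: x ≈ √(5.01 × 10^-4 × 1.9) = 3.09 × 10^-2 M
(x/C₀ = 1.6% < 5%, so the approximation holds.)
pOH = 1.51, so pH = 14.00 − pOH = 12.49

pH = 12.49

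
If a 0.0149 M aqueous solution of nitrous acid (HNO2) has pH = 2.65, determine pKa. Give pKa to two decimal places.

[H+] = 10^(-2.65) = 2.24 × 10^-3 M
At equilibrium [HA] = 0.0149 − 2.24 × 10^-3 = 1.27 × 10^-2 M
Ka = [H+][A-]/[HA] = (2.24 × 10^-3)² / 1.27 × 10^-2 = 3.95 × 10^-4
pKa = -log(3.95 × 10^-4) = 3.40

pKa = 3.40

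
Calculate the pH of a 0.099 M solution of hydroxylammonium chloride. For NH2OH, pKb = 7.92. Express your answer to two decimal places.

pH = 3.54

NH3OH+ is the conjugate acid of the weak base NH2OH.
Kb = 10^(−7.92) = 1.20 × 10^-8
Ka = Kw/Kb = 1.0×10^-14 / 1.20 × 10^-8 = 8.33 × 10^-7
Ka = [H+]²/(0.099 − [H+]) = 8.33 × 10^-7
Since Ka ≪ C₀, [H+] ≈ √(Ka·C₀) = 2.87 × 10^-4 M.
([H+]/C₀ = 0.29% < 5%, so the approximation holds.)
pH = −log(2.87 × 10^-4) = 3.54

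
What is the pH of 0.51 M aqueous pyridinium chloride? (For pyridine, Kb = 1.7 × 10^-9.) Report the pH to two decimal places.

C5H5NH+ is the conjugate acid of the weak base C5H5N.
Ka = Kw/Kb = 1.0×10^-14 / 1.7 × 10^-9 = 5.88 × 10^-6
Ka = [H+]²/(0.51 − [H+]) = 5.88 × 10^-6
Assume [H+] ≪ 0.51: [H+] ≈ √(5.88 × 10^-6 × 0.51) = 1.73 × 10^-3 M
Check: 0.34% ionized — well under 5%, approximation valid.
pH = −log(1.73 × 10^-3) = 2.76

pH = 2.76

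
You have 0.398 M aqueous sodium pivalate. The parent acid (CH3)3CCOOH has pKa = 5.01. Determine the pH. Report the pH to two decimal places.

(CH3)3CCOO- is the conjugate base of the weak acid (CH3)3CCOOH.
Ka = 10^(−5.01) = 9.77 × 10^-6
Kb = Kw/Ka = 1.0×10^-14 / 9.77 × 10^-6 = 1.02 × 10^-9
From the ICE table, Kb = [OH-]²/(0.398 − [OH-]) = 1.02 × 10^-9.
Since Kb ≪ C₀, [OH-] ≈ √(Kb·C₀) = 2.01 × 10^-5 M.
pOH = 4.70, so pH = 14.00 − pOH = 9.30

pH = 9.30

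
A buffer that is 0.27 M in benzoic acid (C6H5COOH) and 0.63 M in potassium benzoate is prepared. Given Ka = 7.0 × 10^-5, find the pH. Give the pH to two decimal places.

pH = 4.52

pKa = −log(7.0 × 10^-5) = 4.155
Henderson–Hasselbalch: pH = pKa + log([C6H5COO-]/[C6H5COOH]) = 4.155 + log(0.63/0.27)
pH = 4.155 + (+0.368) = 4.52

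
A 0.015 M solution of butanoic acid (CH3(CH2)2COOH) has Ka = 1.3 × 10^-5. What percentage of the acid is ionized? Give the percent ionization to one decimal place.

2.9%

CH3(CH2)2COOH ⇌ CH3(CH2)2COO- + H+; let x = [H+] at equilibrium.
x ≈ √(Ka·C₀) = √(1.3 × 10^-5 × 0.015) = 4.42 × 10^-4 M
Fraction ionized = 4.42 × 10^-4 / 0.015 = 0.0295 → 2.9%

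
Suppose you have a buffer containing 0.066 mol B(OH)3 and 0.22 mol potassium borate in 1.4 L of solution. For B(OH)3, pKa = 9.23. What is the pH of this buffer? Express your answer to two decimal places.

pH = pKa + log([A⁻]/[HA]) = 9.23 + log(0.22/0.066)
pH = 9.23 + (+0.523) = 9.75

pH = 9.75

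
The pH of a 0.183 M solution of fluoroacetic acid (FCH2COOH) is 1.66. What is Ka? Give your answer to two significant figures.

[H+] = 10^(-1.66) = 2.19 × 10^-2 M
At equilibrium [HA] = 0.183 − 2.19 × 10^-2 = 1.61 × 10^-1 M
Ka = [H+][A-]/[HA] = (2.19 × 10^-2)² / 1.61 × 10^-1 = 3.0 × 10^-3

Ka = 3.0 × 10^-3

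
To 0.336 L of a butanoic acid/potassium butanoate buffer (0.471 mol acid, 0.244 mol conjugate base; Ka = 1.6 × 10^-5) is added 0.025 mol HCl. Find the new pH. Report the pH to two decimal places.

Added H+ converts CH3(CH2)2COO- to CH3(CH2)2COOH: CH3(CH2)2COOH → 0.496 mol, CH3(CH2)2COO- → 0.219 mol.
pKa = −log(1.6 × 10^-5) = 4.796
pH = pKa + log(n_CH3(CH2)2COO-/n_CH3(CH2)2COOH) = 4.796 + log(0.219/0.496) = 4.796 + (-0.355)

pH = 4.44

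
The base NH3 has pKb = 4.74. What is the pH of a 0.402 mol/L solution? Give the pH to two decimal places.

NH3 + H2O ⇌ NH4+ + OH-
Kb = 10^(−4.74) = 1.82 × 10^-5
From the ICE table, Kb = [OH-]²/(0.402 − [OH-]) = 1.82 × 10^-5.
Assume [OH-] ≪ 0.402: [OH-] ≈ √(1.82 × 10^-5 × 0.402) = 2.70 × 10^-3 M
([OH-]/C₀ = 0.67% < 5%, so the approximation holds.)
pOH = −log(2.70 × 10^-3) = 2.57; pH = 14.00 − 2.57 = 11.43

pH = 11.43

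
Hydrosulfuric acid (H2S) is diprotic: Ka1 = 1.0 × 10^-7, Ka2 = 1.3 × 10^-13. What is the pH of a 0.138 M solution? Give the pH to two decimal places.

Ka1 ≫ Ka2, so treat the first dissociation as the only significant source of H+.
Ka1 = x²/(0.138 − x) = 1.0 × 10^-7
x ≈ √(1.0 × 10^-7 × 0.138) = 1.17 × 10^-4 M
pH = −log(1.17 × 10^-4) = 3.93

pH = 3.93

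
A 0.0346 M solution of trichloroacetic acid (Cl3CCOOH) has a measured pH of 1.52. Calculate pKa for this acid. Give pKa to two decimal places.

pKa = 0.68

[H+] = 10^(-1.52) = 3.02 × 10^-2 M
At equilibrium [HA] = 0.0346 − 3.02 × 10^-2 = 4.40 × 10^-3 M
Ka = [H+][A-]/[HA] = (3.02 × 10^-2)² / 4.40 × 10^-3 = 2.07 × 10^-1
pKa = -log(2.07 × 10^-1) = 0.68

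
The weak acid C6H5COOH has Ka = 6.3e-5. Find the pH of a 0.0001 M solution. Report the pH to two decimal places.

pH = 4.27

C6H5COOH ⇌ C6H5COO- + H+
Ka = x²/(0.0001 − x) = 6.3 × 10^-5
Here C₀/Ka ≈ 1.59, so the small-x approximation fails. Use the quadratic:
x = (−Ka + √(Ka² + 4·Ka·C₀))/2 = 5.39 × 10^-5 M
pH = −log[H+] = −log(5.39 × 10^-5) = 4.27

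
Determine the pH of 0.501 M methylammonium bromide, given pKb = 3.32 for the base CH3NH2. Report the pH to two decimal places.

pH = 5.49

CH3NH3+ is the conjugate acid of the weak base CH3NH2.
Kb = 10^(−3.32) = 4.79 × 10^-4
Ka = Kw/Kb = 1.0×10^-14 / 4.79 × 10^-4 = 2.09 × 10^-11
Ka = x²/(0.501 − x) = 2.09 × 10^-11
Neglecting x in the denominator: x = √(2.09 × 10^-11 × 0.501) = 3.24 × 10^-6 M
(x/C₀ = 0.00065% < 5%, so the approximation holds.)
pH = −log[H+] = −log(3.24 × 10^-6) = 5.49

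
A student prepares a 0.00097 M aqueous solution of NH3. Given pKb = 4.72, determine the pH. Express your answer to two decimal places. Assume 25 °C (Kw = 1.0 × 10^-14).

pH = 10.10

NH3 + H2O ⇌ NH4+ + OH-
Kb = 10^(−4.72) = 1.91 × 10^-5
From the ICE table, Kb = [OH-]²/(0.00097 − [OH-]) = 1.91 × 10^-5.
The 5% rule fails; solving [OH-]² + Kb·[OH-] − Kb·C₀ = 0 exactly:
[OH-] = [−1.91e-05 + √(1.91e-05² + 7.41e-08)]/2 = 1.27 × 10^-4 M
pOH = 3.90, so pH = 14.00 − pOH = 10.10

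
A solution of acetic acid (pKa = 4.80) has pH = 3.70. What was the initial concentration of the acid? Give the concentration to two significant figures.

[H+] = 10^(-3.70) = 2.00 × 10^-4 M = x
Ka = 10^(−4.80) = 1.58 × 10^-5
Ka = x²/(C₀ − x) ⇒ C₀ = x + x²/Ka
C₀ = 2.00 × 10^-4 + (2.00 × 10^-4)²/(1.58 × 10^-5) = 2.73 × 10^-3 M

C₀ = 2.7 × 10^-3 M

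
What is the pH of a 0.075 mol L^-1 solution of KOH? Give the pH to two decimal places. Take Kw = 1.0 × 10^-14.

KOH is a strong base; [OH-] = 0.075 M.
pOH = -log(0.075) = 1.12
pH = 14.00 - 1.12 = 12.88

pH = 12.88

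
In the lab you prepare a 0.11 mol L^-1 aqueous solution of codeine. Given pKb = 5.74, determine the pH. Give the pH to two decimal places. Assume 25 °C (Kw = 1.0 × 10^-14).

C18H21NO3 + H2O ⇌ C18H22NO3+ + OH-
Kb = 10^(−5.74) = 1.82 × 10^-6
From the ICE table, Kb = [OH-]²/(0.11 − [OH-]) = 1.82 × 10^-6.
Assume [OH-] ≪ 0.11: [OH-] ≈ √(1.82 × 10^-6 × 0.11) = 4.47 × 10^-4 M
pOH = −log(4.47 × 10^-4) = 3.35; pH = 14.00 − 3.35 = 10.65

pH = 10.65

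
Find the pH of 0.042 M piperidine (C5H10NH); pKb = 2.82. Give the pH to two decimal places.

C5H10NH + H2O ⇌ C5H10NH2+ + OH-
Kb = 10^(−2.82) = 1.51 × 10^-3
Kb = x²/(0.042 − x) = 1.51 × 10^-3
The 5% rule fails; solving x² + Kb·x − Kb·C₀ = 0 exactly:
x = (−Kb + √(Kb² + 4·Kb·C₀))/2 = 7.24 × 10^-3 M
pOH = 2.14, so pH = 14.00 − pOH = 11.86

pH = 11.86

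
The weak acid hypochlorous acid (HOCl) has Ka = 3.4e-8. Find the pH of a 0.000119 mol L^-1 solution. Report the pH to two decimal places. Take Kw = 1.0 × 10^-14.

pH = 5.70

HOCl ⇌ OCl- + H+
Ka = x²/(0.000119 − x) = 3.4 × 10^-8
Assume x ≪ 0.000119: x ≈ √(3.4 × 10^-8 × 0.000119) = 2.01 × 10^-6 M
pH = −log(2.01 × 10^-6) = 5.70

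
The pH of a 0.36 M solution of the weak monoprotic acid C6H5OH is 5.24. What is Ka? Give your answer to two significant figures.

[H+] = 10^(-5.24) = 5.75 × 10^-6 M
At equilibrium [HA] = 0.36 − 5.75 × 10^-6 = 3.60 × 10^-1 M
Ka = [H+][A-]/[HA] = (5.75 × 10^-6)² / 3.60 × 10^-1 = 9.2 × 10^-11

Ka = 9.2 × 10^-11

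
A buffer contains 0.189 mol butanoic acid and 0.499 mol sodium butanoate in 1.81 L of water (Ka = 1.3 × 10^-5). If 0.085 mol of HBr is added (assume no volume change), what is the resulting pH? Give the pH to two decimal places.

pH = 5.07

Added H+ converts CH3(CH2)2COO- to CH3(CH2)2COOH: CH3(CH2)2COOH → 0.274 mol, CH3(CH2)2COO- → 0.414 mol.
pKa = −log(1.3 × 10^-5) = 4.886
pH = pKa + log([A⁻]/[HA]) = 4.886 + log(0.414/0.274) = 4.886 +0.179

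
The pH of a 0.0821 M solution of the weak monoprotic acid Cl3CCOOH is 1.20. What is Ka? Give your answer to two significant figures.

[H+] = 10^(-1.20) = 6.31 × 10^-2 M
At equilibrium [HA] = 0.0821 − 6.31 × 10^-2 = 1.90 × 10^-2 M
Ka = [H+][A-]/[HA] = (6.31 × 10^-2)² / 1.90 × 10^-2 = 2.1 × 10^-1

Ka = 2.1 × 10^-1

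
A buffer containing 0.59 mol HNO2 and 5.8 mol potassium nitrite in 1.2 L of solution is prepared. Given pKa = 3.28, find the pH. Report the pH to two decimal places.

Using pH = pKa + log([base]/[acid]) with [base]/[acid] = 5.8/0.59:
pH = 3.28 + (+0.993) = 4.27

pH = 4.27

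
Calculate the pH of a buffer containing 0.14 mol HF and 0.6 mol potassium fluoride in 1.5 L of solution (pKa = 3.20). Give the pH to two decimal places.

pH = 3.83

Using pH = pKa + log([base]/[acid]) with [base]/[acid] = 0.6/0.14:
pH = 3.20 + (+0.632) = 3.83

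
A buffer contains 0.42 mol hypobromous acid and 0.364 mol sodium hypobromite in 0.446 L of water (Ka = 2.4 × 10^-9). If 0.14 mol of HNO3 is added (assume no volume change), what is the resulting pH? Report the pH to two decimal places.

pH = 8.22

Added H+ converts OBr- to HOBr: HOBr → 0.56 mol, OBr- → 0.224 mol.
pKa = −log(2.4 × 10^-9) = 8.620
pH = pKa + log(n_OBr-/n_HOBr) = 8.620 + log(0.224/0.56) = 8.620 + (-0.398)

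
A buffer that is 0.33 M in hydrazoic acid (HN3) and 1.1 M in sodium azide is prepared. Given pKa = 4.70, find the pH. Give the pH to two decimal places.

Henderson–Hasselbalch: pH = pKa + log([N3-]/[HN3]) = 4.70 + log(1.1/0.33)
pH = 4.70 + (+0.523) = 5.22

pH = 5.22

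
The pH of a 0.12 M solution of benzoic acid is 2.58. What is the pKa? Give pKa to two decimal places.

[H+] = 10^(-2.58) = 2.63 × 10^-3 M
At equilibrium [HA] = 0.12 − 2.63 × 10^-3 = 1.17 × 10^-1 M
Ka = [H+][A-]/[HA] = (2.63 × 10^-3)² / 1.17 × 10^-1 = 5.91 × 10^-5
pKa = -log(5.91 × 10^-5) = 4.23

pKa = 4.23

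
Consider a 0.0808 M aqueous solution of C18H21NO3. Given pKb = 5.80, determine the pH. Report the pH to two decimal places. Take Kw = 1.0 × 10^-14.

pH = 10.55

C18H21NO3 + H2O ⇌ C18H22NO3+ + OH-
Kb = 10^(−5.80) = 1.58 × 10^-6
From the ICE table, Kb = [OH-]²/(0.0808 − [OH-]) = 1.58 × 10^-6.
Neglecting [OH-] in the denominator: [OH-] = √(1.58 × 10^-6 × 0.0808) = 3.57 × 10^-4 M
pOH = 3.45, so pH = 14.00 − pOH = 10.55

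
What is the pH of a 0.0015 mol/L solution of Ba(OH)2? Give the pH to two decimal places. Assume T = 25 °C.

pH = 11.48

Ba(OH)2 is a strong base (each formula unit releases 2 OH-); [OH-] = 0.003 M.
pOH = -log(0.003) = 2.52
pH = 14.00 - 2.52 = 11.48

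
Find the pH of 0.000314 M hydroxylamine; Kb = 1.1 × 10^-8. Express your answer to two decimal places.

pH = 8.27

NH2OH + H2O ⇌ NH3OH+ + OH-
From the ICE table, Kb = [OH-]²/(0.000314 − [OH-]) = 1.1 × 10^-8.
Since Kb ≪ C₀, [OH-] ≈ √(Kb·C₀) = 1.86 × 10^-6 M.
([OH-]/C₀ = 0.59% < 5%, so the approximation holds.)
pOH = 5.73, so pH = 14.00 − pOH = 8.27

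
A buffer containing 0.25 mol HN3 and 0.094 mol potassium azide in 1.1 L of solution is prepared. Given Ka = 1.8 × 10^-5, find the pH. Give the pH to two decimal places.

pH = 4.32

pKa = −log(1.8 × 10^-5) = 4.745
pH = pKa + log([A⁻]/[HA]) = 4.745 + log(0.094/0.25)
pH = 4.745 + (-0.425) = 4.32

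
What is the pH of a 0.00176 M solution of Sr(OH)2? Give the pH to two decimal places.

pH = 11.55

Sr(OH)2 is a strong base (each formula unit releases 2 OH-); [OH-] = 0.00352 M.
pOH = -log(0.00352) = 2.45
pH = 14.00 - 2.45 = 11.55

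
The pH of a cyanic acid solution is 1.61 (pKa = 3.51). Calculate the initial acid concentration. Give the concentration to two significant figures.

C₀ = 2.0 M

[H+] = 10^(-1.61) = 2.45 × 10^-2 M = x
Ka = 10^(−3.51) = 3.09 × 10^-4
Ka = x²/(C₀ − x) ⇒ C₀ = x + x²/Ka
C₀ = 2.45 × 10^-2 + (2.45 × 10^-2)²/(3.09 × 10^-4) = 1.97 M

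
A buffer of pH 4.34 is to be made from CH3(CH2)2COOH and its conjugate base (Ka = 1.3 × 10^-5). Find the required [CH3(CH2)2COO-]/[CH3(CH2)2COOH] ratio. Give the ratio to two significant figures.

pKa = -log(1.3 × 10^-5) = 4.886
pH = pKa + log(r) ⇒ log(r) = 4.34 − 4.886 = -0.546
r = [CH3(CH2)2COO-]/[CH3(CH2)2COOH] = 10^(-0.546) = 0.284

ratio = 0.28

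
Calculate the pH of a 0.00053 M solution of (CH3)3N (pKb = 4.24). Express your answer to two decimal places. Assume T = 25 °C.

pH = 10.17

(CH3)3N + H2O ⇌ (CH3)3NH+ + OH-
Kb = 10^(−4.24) = 5.75 × 10^-5
Kb = [OH-]²/(0.00053 − [OH-]) = 5.75 × 10^-5
Here C₀/Kb ≈ 9.22, so the small-[OH-] approximation fails. Use the quadratic:
[OH-] = [−5.75e-05 + √(5.75e-05² + 1.22e-07)]/2 = 1.48 × 10^-4 M
pOH = −log(1.48 × 10^-4) = 3.83; pH = 14.00 − 3.83 = 10.17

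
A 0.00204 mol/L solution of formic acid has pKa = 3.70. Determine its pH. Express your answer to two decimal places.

pH = 3.26

HCOOH ⇌ HCOO- + H+
Ka = 10^(−3.70) = 2.00 × 10^-4
From the ICE table, Ka = [H+]²/(0.00204 − [H+]) = 2.00 × 10^-4.
The 5% rule fails; solving [H+]² + Ka·[H+] − Ka·C₀ = 0 exactly:
[H+] = [−0.0002 + √(0.0002² + 1.63e-06)]/2 = 5.47 × 10^-4 M
pH = −log[H+] = −log(5.47 × 10^-4) = 3.26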